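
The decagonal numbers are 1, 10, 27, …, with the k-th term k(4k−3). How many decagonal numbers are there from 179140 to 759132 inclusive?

The n-th decagonal number is n(4n−3).
Smallest index with value ≥ 179140: n = 212 (giving 179140).
Largest index with value ≤ 759132: n = 436 (giving 759076).
Indices 212 through 436: 225 terms.

225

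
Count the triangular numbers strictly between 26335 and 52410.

94

The n-th triangular number is n(n+1)/2.
Smallest index with value > 26335: n = 230 (giving 26565).
Largest index with value < 52410: n = 323 (giving 52326).
Indices 230 through 323: 94 terms.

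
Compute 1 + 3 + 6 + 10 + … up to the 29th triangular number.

Σ i(i+1)/2 = (Σi² + Σi) / 2 over i = 1..29.
Σi = 435 and Σi² = 8555.
(1·8555 + 1·435) / 2 = 8990/2 = 4495.

4495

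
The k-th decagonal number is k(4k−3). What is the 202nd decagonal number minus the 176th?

202·(4·202 − 3) = 162610 and 176·(4·176 − 3) = 123376.
Difference: 162610 − 123376 = 39234.

39234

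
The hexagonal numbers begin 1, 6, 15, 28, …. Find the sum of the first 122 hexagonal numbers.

Σ i(2i−1) = 2Σi² − Σi over i = 1..122.
Σi = 7503 and Σi² = 612745.
2·612745 − 1·7503 = 1217987.

1217987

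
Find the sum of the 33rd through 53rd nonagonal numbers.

Σ i(7i−5)/2 = (7Σi² − 5Σi) / 2 over i = 33..53.
Σi = 1431 − 528 = 903 and Σi² = 51039 − 11440 = 39599.
(7·39599 − 5·903) / 2 = 272678/2 = 136339.

136339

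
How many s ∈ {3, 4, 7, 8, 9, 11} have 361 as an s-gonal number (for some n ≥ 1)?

s = 3: P(3, 26) = 351 and P(3, 27) = 378; 361 is not s-gonal.
s = 4: P(4, 19) = 361. ✓
s = 7: P(7, 12) = 342 and P(7, 13) = 403; 361 is not s-gonal.
s = 8: P(8, 11) = 341 and P(8, 12) = 408; 361 is not s-gonal.
s = 9: P(9, 10) = 325 and P(9, 11) = 396; 361 is not s-gonal.
s = 11: P(11, 9) = 333 and P(11, 10) = 415; 361 is not s-gonal.
Hits: s ∈ {4} → 1.

1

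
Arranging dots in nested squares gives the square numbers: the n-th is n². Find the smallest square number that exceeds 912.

961

Solve n² > 912 for integer n.
The largest n with value ≤ 912 is 30 (since 900 ≤ 912 < 961), so the first above is n = 31, value 961.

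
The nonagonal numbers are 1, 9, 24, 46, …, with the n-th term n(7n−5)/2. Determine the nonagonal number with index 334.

389611

334·(7·334 − 5)/2 = 334·2333/2 = 389611.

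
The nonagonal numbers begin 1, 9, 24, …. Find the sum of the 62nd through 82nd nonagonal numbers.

379939

Σ i(7i−5)/2 = (7Σi² − 5Σi) / 2 over i = 62..82.
Σi = 3403 − 1891 = 1512 and Σi² = 187165 − 77531 = 109634.
(7·109634 − 5·1512) / 2 = 759878/2 = 379939.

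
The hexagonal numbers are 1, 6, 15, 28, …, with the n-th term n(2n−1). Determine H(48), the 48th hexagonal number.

4560

48·(2·48 − 1) = 48·95 = 4560.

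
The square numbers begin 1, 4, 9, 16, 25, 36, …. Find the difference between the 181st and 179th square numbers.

720

181² = 32761 and 179² = 32041.
Difference: 32761 − 32041 = 720.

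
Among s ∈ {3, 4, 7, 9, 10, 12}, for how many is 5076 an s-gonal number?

1

s = 3: P(3, 100) = 5050 and P(3, 101) = 5151; 5076 is not s-gonal.
s = 4: P(4, 71) = 5041 and P(4, 72) = 5184; 5076 is not s-gonal.
s = 7: P(7, 45) = 4995 and P(7, 46) = 5221; 5076 is not s-gonal.
s = 9: P(9, 38) = 4959 and P(9, 39) = 5226; 5076 is not s-gonal.
s = 10: P(10, 36) = 5076. ✓
s = 12: P(12, 32) = 4992 and P(12, 33) = 5313; 5076 is not s-gonal.
Hits: s ∈ {10} → 1.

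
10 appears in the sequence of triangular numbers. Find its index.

4

Set n(n+1)/2 = 10, giving n² + n − 20 = 0.
The discriminant is 1 + 8·10 = 81, and √81 = 9.
So n = (-1 + 9) / 2 = 8/2 = 4.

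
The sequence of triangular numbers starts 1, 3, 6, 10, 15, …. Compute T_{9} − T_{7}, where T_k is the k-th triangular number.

17

9·10/2 = 45 and 7·8/2 = 28.
Difference: 45 − 28 = 17.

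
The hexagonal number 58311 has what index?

Set n(2n−1) = 58311, giving 2n² − n − 58311 = 0.
The discriminant is 1 + 8·58311 = 466489, and √466489 = 683.
So n = (1 + 683) / 4 = 684/4 = 171.

171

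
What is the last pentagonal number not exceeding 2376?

2262

Solve n(3n−1)/2 ≤ 2376 for integer n.
n = 39 gives 2262 ≤ 2376, while n = 40 gives 2380 > 2376; so the answer is 2262.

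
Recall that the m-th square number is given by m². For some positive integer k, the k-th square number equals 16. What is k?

4

We need n² = 16, so n = √16 = 4.
Check: 4² = 16. ✓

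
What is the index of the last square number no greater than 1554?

Solve n² ≤ 1554 for integer n.
n = 39 gives 1521 ≤ 1554, while n = 40 gives 1600 > 1554; so the answer is index 39.

39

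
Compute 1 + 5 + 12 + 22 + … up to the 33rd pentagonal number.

18513

Σ i(3i−1)/2 = (3Σi² − Σi) / 2 over i = 1..33.
Σi = 561 and Σi² = 12529.
(3·12529 − 1·561) / 2 = 37026/2 = 18513.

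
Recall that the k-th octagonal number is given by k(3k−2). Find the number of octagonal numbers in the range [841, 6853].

31

The n-th octagonal number is n(3n−2).
Smallest index with value ≥ 841: n = 18 (giving 936).
Largest index with value ≤ 6853: n = 48 (giving 6816).
Indices 18 through 48: 31 terms.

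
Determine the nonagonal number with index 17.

969

17·(7·17 − 5)/2 = 17·114/2 = 17·57 = 969.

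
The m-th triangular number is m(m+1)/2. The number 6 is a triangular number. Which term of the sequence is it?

Set n(n+1)/2 = 6, giving n² + n − 12 = 0.
The discriminant is 1 + 8·6 = 49, and √49 = 7.
So n = (-1 + 7) / 2 = 6/2 = 3.
Check: 3·4/2 = 6. ✓

3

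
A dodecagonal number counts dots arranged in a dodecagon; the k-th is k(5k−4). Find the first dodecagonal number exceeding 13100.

Solve n(5n−4) > 13100 for integer n.
The largest n with value ≤ 13100 is 51 (since 12801 ≤ 13100 < 13312), so the first above is n = 52, value 13312.

13312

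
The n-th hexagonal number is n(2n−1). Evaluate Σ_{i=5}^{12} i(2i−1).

Σ i(2i−1) = 2Σi² − Σi over i = 5..12.
Σi = 78 − 10 = 68 and Σi² = 650 − 30 = 620.
2·620 − 1·68 = 1172.

1172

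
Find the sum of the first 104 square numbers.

380380

Σ_{i=1}^{104} i² = 104·105·209/6 = 380380.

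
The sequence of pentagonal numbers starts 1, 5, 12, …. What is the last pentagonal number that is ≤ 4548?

Solve n(3n−1)/2 ≤ 4548 for integer n.
n = 55 gives 4510 ≤ 4548, while n = 56 gives 4676 > 4548; so the answer is 4510.

4510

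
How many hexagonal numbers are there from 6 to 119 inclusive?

6

The n-th hexagonal number is n(2n−1).
Smallest index with value ≥ 6: n = 2 (giving 6).
Largest index with value ≤ 119: n = 7 (giving 91).
Indices 2 through 7: 6 terms.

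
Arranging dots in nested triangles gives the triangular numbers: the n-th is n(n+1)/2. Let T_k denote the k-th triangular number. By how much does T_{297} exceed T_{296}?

Consecutive triangular numbers differ by n: T_{297} − T_{296} = 297.

297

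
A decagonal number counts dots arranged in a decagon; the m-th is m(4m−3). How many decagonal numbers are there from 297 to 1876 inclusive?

The n-th decagonal number is n(4n−3).
Smallest index with value ≥ 297: n = 9 (giving 297).
Largest index with value ≤ 1876: n = 22 (giving 1870).
Indices 9 through 22: 14 terms.

14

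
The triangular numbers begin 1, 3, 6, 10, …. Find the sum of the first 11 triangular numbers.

286

Σ i(i+1)/2 = (Σi² + Σi) / 2 over i = 1..11.
Σi = 66 and Σi² = 506.
(1·506 + 1·66) / 2 = 572/2 = 286.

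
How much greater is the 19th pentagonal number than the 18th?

Consecutive pentagonal numbers differ by 3n − 2: here 3·19 − 2 = 55.

55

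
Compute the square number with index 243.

243² = 59049.

59049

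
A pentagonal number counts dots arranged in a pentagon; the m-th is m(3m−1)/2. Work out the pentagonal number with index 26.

The 26th pentagonal number is n(3n−1)/2 with n = 26.
26·(3·26 − 1)/2 = 26·77/2 = 1001.

1001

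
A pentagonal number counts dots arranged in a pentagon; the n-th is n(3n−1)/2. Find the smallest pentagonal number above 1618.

1717

Solve n(3n−1)/2 > 1618 for integer n.
The largest n with value ≤ 1618 is 33 (since 1617 ≤ 1618 < 1717), so the first above is n = 34, value 1717.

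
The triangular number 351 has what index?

Set n(n+1)/2 = 351, giving n² + n − 702 = 0.
So n = (-1 + 53) / 2 = 52/2 = 26.

26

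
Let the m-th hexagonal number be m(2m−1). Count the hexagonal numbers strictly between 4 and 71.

5

The n-th hexagonal number is n(2n−1).
Smallest index with value > 4: n = 2 (giving 6).
Largest index with value < 71: n = 6 (giving 66).
Indices 2 through 6: 5 terms.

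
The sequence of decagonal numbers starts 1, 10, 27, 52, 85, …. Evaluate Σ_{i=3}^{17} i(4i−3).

6670

Σ i(4i−3) = 4Σi² − 3Σi over i = 3..17.
Σi = 153 − 3 = 150 and Σi² = 1785 − 5 = 1780.
4·1780 − 3·150 = 6670.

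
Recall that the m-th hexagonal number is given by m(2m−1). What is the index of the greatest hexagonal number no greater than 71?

Solve n(2n−1) ≤ 71 for integer n.
n = 6 gives 66 ≤ 71, while n = 7 gives 91 > 71; so the answer is index 6.

6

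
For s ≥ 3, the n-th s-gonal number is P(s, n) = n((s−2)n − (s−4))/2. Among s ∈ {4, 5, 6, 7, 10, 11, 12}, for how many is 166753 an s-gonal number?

s = 4: P(4, 408) = 166464 and P(4, 409) = 167281; 166753 is not s-gonal.
s = 5: P(5, 333) = 166167 and P(5, 334) = 167167; 166753 is not s-gonal.
s = 6: P(6, 289) = 166753. ✓
s = 7: P(7, 258) = 166023 and P(7, 259) = 167314; 166753 is not s-gonal.
s = 10: P(10, 204) = 165852 and P(10, 205) = 167485; 166753 is not s-gonal.
s = 11: P(11, 192) = 165216 and P(11, 193) = 166945; 166753 is not s-gonal.
s = 12: P(12, 183) = 166713 and P(12, 184) = 168544; 166753 is not s-gonal.
Hits: s ∈ {6} → 1.

1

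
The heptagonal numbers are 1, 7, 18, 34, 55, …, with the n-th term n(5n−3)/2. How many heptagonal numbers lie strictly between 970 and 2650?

12

The n-th heptagonal number is n(5n−3)/2.
Smallest index with value > 970: n = 21 (giving 1071).
Largest index with value < 2650: n = 32 (giving 2512).
Indices 21 through 32: 12 terms.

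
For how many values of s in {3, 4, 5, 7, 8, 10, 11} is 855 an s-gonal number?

s = 3: P(3, 40) = 820 and P(3, 41) = 861; 855 is not s-gonal.
s = 4: P(4, 29) = 841 and P(4, 30) = 900; 855 is not s-gonal.
s = 5: P(5, 24) = 852 and P(5, 25) = 925; 855 is not s-gonal.
s = 7: P(7, 18) = 783 and P(7, 19) = 874; 855 is not s-gonal.
s = 8: P(8, 17) = 833 and P(8, 18) = 936; 855 is not s-gonal.
s = 10: P(10, 15) = 855. ✓
s = 11: P(11, 14) = 833 and P(11, 15) = 960; 855 is not s-gonal.
Hits: s ∈ {10} → 1.

1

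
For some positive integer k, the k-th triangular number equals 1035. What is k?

Set n(n+1)/2 = 1035, giving n² + n − 2070 = 0.
The discriminant is 1 + 8·1035 = 8281, and √8281 = 91.
So n = (-1 + 91) / 2 = 90/2 = 45.
Check: 45·46/2 = 1035. ✓

45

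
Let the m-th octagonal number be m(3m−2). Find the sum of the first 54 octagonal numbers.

Σ i(3i−2) = 3Σi² − 2Σi over i = 1..54.
Σi = 1485 and Σi² = 53955.
3·53955 − 2·1485 = 158895.

158895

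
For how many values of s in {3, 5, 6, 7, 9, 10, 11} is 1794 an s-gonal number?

s = 3: P(3, 59) = 1770 and P(3, 60) = 1830; 1794 is not s-gonal.
s = 5: P(5, 34) = 1717 and P(5, 35) = 1820; 1794 is not s-gonal.
s = 6: P(6, 30) = 1770 and P(6, 31) = 1891; 1794 is not s-gonal.
s = 7: P(7, 27) = 1782 and P(7, 28) = 1918; 1794 is not s-gonal.
s = 9: P(9, 23) = 1794. ✓
s = 10: P(10, 21) = 1701 and P(10, 22) = 1870; 1794 is not s-gonal.
s = 11: P(11, 20) = 1730 and P(11, 21) = 1911; 1794 is not s-gonal.
Hits: s ∈ {9} → 1.

1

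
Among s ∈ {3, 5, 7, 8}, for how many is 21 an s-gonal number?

2

s = 3: P(3, 6) = 21. ✓
s = 5: P(5, 3) = 12 and P(5, 4) = 22; 21 is not s-gonal.
s = 7: P(7, 3) = 18 and P(7, 4) = 34; 21 is not s-gonal.
s = 8: P(8, 3) = 21. ✓
Hits: s ∈ {3, 8} → 2.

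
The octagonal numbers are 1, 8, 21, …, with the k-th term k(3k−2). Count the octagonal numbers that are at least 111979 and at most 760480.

310

The n-th octagonal number is n(3n−2).
Smallest index with value ≥ 111979: n = 194 (giving 112520).
Largest index with value ≤ 760480: n = 503 (giving 758021).
Indices 194 through 503: 310 terms.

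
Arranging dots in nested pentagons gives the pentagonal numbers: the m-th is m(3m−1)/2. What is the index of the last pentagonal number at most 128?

9

Solve n(3n−1)/2 ≤ 128 for integer n.
n = 9 gives 117 ≤ 128, while n = 10 gives 145 > 128; so the answer is index 9.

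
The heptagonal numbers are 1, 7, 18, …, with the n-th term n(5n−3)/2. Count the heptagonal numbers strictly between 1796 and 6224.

The n-th heptagonal number is n(5n−3)/2.
Smallest index with value > 1796: n = 28 (giving 1918).
Largest index with value < 6224: n = 50 (giving 6175).
Indices 28 through 50: 23 terms.

23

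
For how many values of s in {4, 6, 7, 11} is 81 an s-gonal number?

s = 4: P(4, 9) = 81. ✓
s = 6: P(6, 6) = 66 and P(6, 7) = 91; 81 is not s-gonal.
s = 7: P(7, 6) = 81. ✓
s = 11: P(11, 4) = 58 and P(11, 5) = 95; 81 is not s-gonal.
Hits: s ∈ {4, 7} → 2.

2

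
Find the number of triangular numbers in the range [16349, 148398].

The n-th triangular number is n(n+1)/2.
Smallest index with value ≥ 16349: n = 181 (giving 16471).
Largest index with value ≤ 148398: n = 544 (giving 148240).
Indices 181 through 544: 364 terms.

364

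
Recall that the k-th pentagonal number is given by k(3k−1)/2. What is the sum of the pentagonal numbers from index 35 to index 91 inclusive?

360696

Σ i(3i−1)/2 = (3Σi² − Σi) / 2 over i = 35..91.
Σi = 4186 − 595 = 3591 and Σi² = 255346 − 13685 = 241661.
(3·241661 − 1·3591) / 2 = 721392/2 = 360696.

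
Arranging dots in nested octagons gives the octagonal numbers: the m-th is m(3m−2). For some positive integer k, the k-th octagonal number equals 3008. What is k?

32

Set n(3n−2) = 3008, giving 3n² − 2n − 3008 = 0.
The discriminant is 4 + 12·3008 = 36100, and √36100 = 190.
So n = (2 + 190) / 6 = 192/6 = 32.
Check: 32·(3·32 − 2) = 3008. ✓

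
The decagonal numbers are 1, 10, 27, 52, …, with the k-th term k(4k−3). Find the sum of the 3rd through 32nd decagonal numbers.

44165

Σ i(4i−3) = 4Σi² − 3Σi over i = 3..32.
Σi = 528 − 3 = 525 and Σi² = 11440 − 5 = 11435.
4·11435 − 3·525 = 44165.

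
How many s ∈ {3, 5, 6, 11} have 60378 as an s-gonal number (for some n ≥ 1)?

2

s = 3: P(3, 347) = 60378. ✓
s = 5: P(5, 200) = 59900 and P(5, 201) = 60501; 60378 is not s-gonal.
s = 6: P(6, 174) = 60378. ✓
s = 11: P(11, 116) = 60146 and P(11, 117) = 61191; 60378 is not s-gonal.
Hits: s ∈ {3, 6} → 2.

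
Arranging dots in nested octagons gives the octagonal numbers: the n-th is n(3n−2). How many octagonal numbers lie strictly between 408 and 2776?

The n-th octagonal number is n(3n−2).
Smallest index with value > 408: n = 13 (giving 481).
Largest index with value < 2776: n = 30 (giving 2640).
Indices 13 through 30: 18 terms.

18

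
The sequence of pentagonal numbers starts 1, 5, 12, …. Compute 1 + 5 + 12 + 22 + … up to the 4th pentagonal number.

40

Σ i(3i−1)/2 = (3Σi² − Σi) / 2 over i = 1..4.
Σi = 10 and Σi² = 30.
(3·30 − 1·10) / 2 = 80/2 = 40.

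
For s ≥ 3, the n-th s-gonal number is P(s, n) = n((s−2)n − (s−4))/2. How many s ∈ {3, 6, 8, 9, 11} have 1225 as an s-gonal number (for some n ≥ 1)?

2

s = 3: P(3, 49) = 1225. ✓
s = 6: P(6, 25) = 1225. ✓
s = 8: P(8, 20) = 1160 and P(8, 21) = 1281; 1225 is not s-gonal.
s = 9: P(9, 19) = 1216 and P(9, 20) = 1350; 1225 is not s-gonal.
s = 11: P(11, 16) = 1096 and P(11, 17) = 1241; 1225 is not s-gonal.
Hits: s ∈ {3, 6} → 2.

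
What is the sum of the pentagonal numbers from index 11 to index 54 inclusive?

Σ i(3i−1)/2 = (3Σi² − Σi) / 2 over i = 11..54.
Σi = 1485 − 55 = 1430 and Σi² = 53955 − 385 = 53570.
(3·53570 − 1·1430) / 2 = 159280/2 = 79640.

79640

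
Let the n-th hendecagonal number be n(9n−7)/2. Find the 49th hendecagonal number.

10633

The 49th hendecagonal number is n(9n−7)/2 with n = 49.
49·(9·49 − 7)/2 = 49·434/2 = 49·217 = 10633.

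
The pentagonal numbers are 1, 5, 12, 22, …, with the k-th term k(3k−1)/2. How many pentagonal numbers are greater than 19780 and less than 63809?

91

The n-th pentagonal number is n(3n−1)/2.
Smallest index with value > 19780: n = 116 (giving 20126).
Largest index with value < 63809: n = 206 (giving 63551).
Indices 116 through 206: 91 terms.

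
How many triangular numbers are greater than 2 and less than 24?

5

The n-th triangular number is n(n+1)/2.
Smallest index with value > 2: n = 2 (giving 3).
Largest index with value < 24: n = 6 (giving 21).
Indices 2 through 6: 5 terms.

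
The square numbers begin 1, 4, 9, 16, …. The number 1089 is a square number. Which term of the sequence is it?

33

We need n² = 1089, so n = √1089 = 33.
Check: 33² = 1089. ✓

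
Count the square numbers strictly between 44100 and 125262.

143

The n-th square number is n².
Smallest index with value > 44100: n = 211 (giving 44521).
Largest index with value < 125262: n = 353 (giving 124609).
Indices 211 through 353: 143 terms.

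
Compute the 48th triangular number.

48·49/2 = 2352/2 = 1176.

1176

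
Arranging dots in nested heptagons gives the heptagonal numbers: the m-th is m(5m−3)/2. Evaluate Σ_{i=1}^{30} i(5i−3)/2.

Σ i(5i−3)/2 = (5Σi² − 3Σi) / 2 over i = 1..30.
Σi = 465 and Σi² = 9455.
(5·9455 − 3·465) / 2 = 45880/2 = 22940.

22940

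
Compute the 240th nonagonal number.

240·(7·240 − 5)/2 = 240·1675/2 = 201000.

201000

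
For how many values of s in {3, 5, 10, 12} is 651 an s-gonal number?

1

s = 3: P(3, 35) = 630 and P(3, 36) = 666; 651 is not s-gonal.
s = 5: P(5, 21) = 651. ✓
s = 10: P(10, 13) = 637 and P(10, 14) = 742; 651 is not s-gonal.
s = 12: P(12, 11) = 561 and P(12, 12) = 672; 651 is not s-gonal.
Hits: s ∈ {5} → 1.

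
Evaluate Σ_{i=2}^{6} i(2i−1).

Σ i(2i−1) = 2Σi² − Σi over i = 2..6.
Σi = 21 − 1 = 20 and Σi² = 91 − 1 = 90.
2·90 − 1·20 = 160.

160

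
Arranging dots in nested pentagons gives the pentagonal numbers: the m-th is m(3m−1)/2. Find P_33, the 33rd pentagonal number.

The 33rd pentagonal number is n(3n−1)/2 with n = 33.
33·(3·33 − 1)/2 = 33·98/2 = 33·49 = 1617.

1617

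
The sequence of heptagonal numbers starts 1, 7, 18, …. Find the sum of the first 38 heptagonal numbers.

Σ i(5i−3)/2 = (5Σi² − 3Σi) / 2 over i = 1..38.
Σi = 741 and Σi² = 19019.
(5·19019 − 3·741) / 2 = 92872/2 = 46436.

46436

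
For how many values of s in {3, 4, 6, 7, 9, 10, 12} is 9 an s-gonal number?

s = 3: P(3, 3) = 6 and P(3, 4) = 10; 9 is not s-gonal.
s = 4: P(4, 3) = 9. ✓
s = 6: P(6, 2) = 6 and P(6, 3) = 15; 9 is not s-gonal.
s = 7: P(7, 2) = 7 and P(7, 3) = 18; 9 is not s-gonal.
s = 9: P(9, 2) = 9. ✓
s = 10: P(10, 1) = 1 and P(10, 2) = 10; 9 is not s-gonal.
s = 12: P(12, 1) = 1 and P(12, 2) = 12; 9 is not s-gonal.
Hits: s ∈ {4, 9} → 2.

2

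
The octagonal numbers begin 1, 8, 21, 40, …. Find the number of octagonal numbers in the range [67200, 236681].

The n-th octagonal number is n(3n−2).
Smallest index with value ≥ 67200: n = 150 (giving 67200).
Largest index with value ≤ 236681: n = 281 (giving 236321).
Indices 150 through 281: 132 terms.

132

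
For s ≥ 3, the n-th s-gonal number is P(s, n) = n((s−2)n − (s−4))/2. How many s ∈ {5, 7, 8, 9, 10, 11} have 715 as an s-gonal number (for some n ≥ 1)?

2

s = 5: P(5, 22) = 715. ✓
s = 7: P(7, 17) = 697 and P(7, 18) = 783; 715 is not s-gonal.
s = 8: P(8, 15) = 645 and P(8, 16) = 736; 715 is not s-gonal.
s = 9: P(9, 14) = 651 and P(9, 15) = 750; 715 is not s-gonal.
s = 10: P(10, 13) = 637 and P(10, 14) = 742; 715 is not s-gonal.
s = 11: P(11, 13) = 715. ✓
Hits: s ∈ {5, 11} → 2.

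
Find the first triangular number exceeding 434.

435

Solve n(n+1)/2 > 434 for integer n.
The largest n with value ≤ 434 is 28 (since 406 ≤ 434 < 435), so the first above is n = 29, value 435.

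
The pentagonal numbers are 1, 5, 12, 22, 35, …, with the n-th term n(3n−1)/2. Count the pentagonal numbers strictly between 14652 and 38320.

60

The n-th pentagonal number is n(3n−1)/2.
Smallest index with value > 14652: n = 100 (giving 14950).
Largest index with value < 38320: n = 159 (giving 37842).
Indices 100 through 159: 60 terms.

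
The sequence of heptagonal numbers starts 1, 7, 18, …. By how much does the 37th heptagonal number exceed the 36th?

181

Consecutive heptagonal numbers differ by 5n − 4: here 5·37 − 4 = 181.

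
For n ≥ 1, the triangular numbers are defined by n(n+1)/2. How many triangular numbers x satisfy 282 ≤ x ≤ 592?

The n-th triangular number is n(n+1)/2.
Smallest index with value ≥ 282: n = 24 (giving 300).
Largest index with value ≤ 592: n = 33 (giving 561).
Indices 24 through 33: 10 terms.

10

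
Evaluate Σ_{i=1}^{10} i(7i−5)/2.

1210

Σ i(7i−5)/2 = (7Σi² − 5Σi) / 2 over i = 1..10.
Σi = 55 and Σi² = 385.
(7·385 − 5·55) / 2 = 2420/2 = 1210.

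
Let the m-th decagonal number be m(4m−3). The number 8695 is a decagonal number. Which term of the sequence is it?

47

Set n(4n−3) = 8695, giving 4n² − 3n − 8695 = 0.
So n = (3 + 373) / 8 = 376/8 = 47.
Check: 47·(4·47 − 3) = 8695. ✓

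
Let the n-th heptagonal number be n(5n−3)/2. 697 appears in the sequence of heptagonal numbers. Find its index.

Set n(5n−3)/2 = 697, giving 5n² − 3n − 1394 = 0.
The discriminant is 9 + 40·697 = 27889, and √27889 = 167.
So n = (3 + 167) / 10 = 170/10 = 17.
Check: 17·(5·17 − 3)/2 = 697. ✓

17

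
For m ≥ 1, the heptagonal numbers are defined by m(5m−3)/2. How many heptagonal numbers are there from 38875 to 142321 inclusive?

The n-th heptagonal number is n(5n−3)/2.
Smallest index with value ≥ 38875: n = 125 (giving 38875).
Largest index with value ≤ 142321: n = 238 (giving 141253).
Indices 125 through 238: 114 terms.

114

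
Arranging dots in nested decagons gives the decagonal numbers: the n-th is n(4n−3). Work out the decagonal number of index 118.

118·(4·118 − 3) = 118·469 = 55342.

55342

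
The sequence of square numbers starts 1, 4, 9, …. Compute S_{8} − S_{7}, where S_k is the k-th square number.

15

n² − (n−1)² = 2n − 1, so 8² − 7² = 2·8 − 1 = 15.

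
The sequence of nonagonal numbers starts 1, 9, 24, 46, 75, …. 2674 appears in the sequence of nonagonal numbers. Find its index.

Set n(7n−5)/2 = 2674, giving 7n² − 5n − 5348 = 0.
The discriminant is 25 + 56·2674 = 149769, and √149769 = 387.
So n = (5 + 387) / 14 = 392/14 = 28.

28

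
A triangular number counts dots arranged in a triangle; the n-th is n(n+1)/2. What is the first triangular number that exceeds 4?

6

Solve n(n+1)/2 > 4 for integer n.
The largest n with value ≤ 4 is 2 (since 3 ≤ 4 < 6), so the first above is n = 3, value 6.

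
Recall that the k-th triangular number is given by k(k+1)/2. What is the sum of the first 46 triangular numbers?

17296

Σ i(i+1)/2 = (Σi² + Σi) / 2 over i = 1..46.
Σi = 1081 and Σi² = 33511.
(1·33511 + 1·1081) / 2 = 34592/2 = 17296.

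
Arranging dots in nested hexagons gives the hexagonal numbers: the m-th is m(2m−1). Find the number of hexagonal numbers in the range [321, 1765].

The n-th hexagonal number is n(2n−1).
Smallest index with value ≥ 321: n = 13 (giving 325).
Largest index with value ≤ 1765: n = 29 (giving 1653).
Indices 13 through 29: 17 terms.

17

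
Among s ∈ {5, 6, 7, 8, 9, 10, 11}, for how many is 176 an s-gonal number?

2

s = 5: P(5, 11) = 176. ✓
s = 6: P(6, 9) = 153 and P(6, 10) = 190; 176 is not s-gonal.
s = 7: P(7, 8) = 148 and P(7, 9) = 189; 176 is not s-gonal.
s = 8: P(8, 8) = 176. ✓
s = 9: P(9, 7) = 154 and P(9, 8) = 204; 176 is not s-gonal.
s = 10: P(10, 7) = 175 and P(10, 8) = 232; 176 is not s-gonal.
s = 11: P(11, 6) = 141 and P(11, 7) = 196; 176 is not s-gonal.
Hits: s ∈ {5, 8} → 2.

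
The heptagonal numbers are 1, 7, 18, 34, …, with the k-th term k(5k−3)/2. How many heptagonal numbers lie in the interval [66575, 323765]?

The n-th heptagonal number is n(5n−3)/2.
Smallest index with value ≥ 66575: n = 164 (giving 66994).
Largest index with value ≤ 323765: n = 360 (giving 323460).
Indices 164 through 360: 197 terms.

197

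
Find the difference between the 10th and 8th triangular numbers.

19

10·11/2 = 55 and 8·9/2 = 36.
Difference: 55 − 36 = 19.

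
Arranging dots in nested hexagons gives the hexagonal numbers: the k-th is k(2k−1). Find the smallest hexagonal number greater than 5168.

5356

Solve n(2n−1) > 5168 for integer n.
The largest n with value ≤ 5168 is 51 (since 5151 ≤ 5168 < 5356), so the first above is n = 52, value 5356.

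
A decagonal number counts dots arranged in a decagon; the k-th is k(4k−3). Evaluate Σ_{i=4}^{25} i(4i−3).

21087

Σ i(4i−3) = 4Σi² − 3Σi over i = 4..25.
Σi = 325 − 6 = 319 and Σi² = 5525 − 14 = 5511.
4·5511 − 3·319 = 21087.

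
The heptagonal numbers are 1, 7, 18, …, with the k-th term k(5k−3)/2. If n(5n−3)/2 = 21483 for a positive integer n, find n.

93

Set n(5n−3)/2 = 21483, giving 5n² − 3n − 42966 = 0.
The discriminant is 9 + 40·21483 = 859329, and √859329 = 927.
So n = (3 + 927) / 10 = 930/10 = 93.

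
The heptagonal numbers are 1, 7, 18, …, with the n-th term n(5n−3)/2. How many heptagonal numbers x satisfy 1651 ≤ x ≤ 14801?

52

The n-th heptagonal number is n(5n−3)/2.
Smallest index with value ≥ 1651: n = 26 (giving 1651).
Largest index with value ≤ 14801: n = 77 (giving 14707).
Indices 26 through 77: 52 terms.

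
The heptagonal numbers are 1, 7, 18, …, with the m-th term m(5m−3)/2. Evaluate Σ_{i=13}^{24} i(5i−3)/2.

Σ i(5i−3)/2 = (5Σi² − 3Σi) / 2 over i = 13..24.
Σi = 300 − 78 = 222 and Σi² = 4900 − 650 = 4250.
(5·4250 − 3·222) / 2 = 20584/2 = 10292.

10292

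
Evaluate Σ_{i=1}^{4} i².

30

Σ_{i=1}^{4} i² = 4·5·9/6 = 30.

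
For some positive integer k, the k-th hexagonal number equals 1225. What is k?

Set n(2n−1) = 1225, giving 2n² − n − 1225 = 0.
So n = (1 + 99) / 4 = 100/4 = 25.

25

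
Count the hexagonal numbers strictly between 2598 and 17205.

The n-th hexagonal number is n(2n−1).
Smallest index with value > 2598: n = 37 (giving 2701).
Largest index with value < 17205: n = 92 (giving 16836).
Indices 37 through 92: 56 terms.

56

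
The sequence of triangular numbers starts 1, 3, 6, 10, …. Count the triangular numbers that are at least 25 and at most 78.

The n-th triangular number is n(n+1)/2.
Smallest index with value ≥ 25: n = 7 (giving 28).
Largest index with value ≤ 78: n = 12 (giving 78).
Indices 7 through 12: 6 terms.

6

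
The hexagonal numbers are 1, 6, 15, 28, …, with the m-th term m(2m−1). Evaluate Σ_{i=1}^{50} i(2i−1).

84575

Σ i(2i−1) = 2Σi² − Σi over i = 1..50.
Σi = 1275 and Σi² = 42925.
2·42925 − 1·1275 = 84575.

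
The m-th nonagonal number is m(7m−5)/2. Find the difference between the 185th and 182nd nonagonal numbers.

185·(7·185 − 5)/2 = 119325 and 182·(7·182 − 5)/2 = 115479.
Difference: 119325 − 115479 = 3846.

3846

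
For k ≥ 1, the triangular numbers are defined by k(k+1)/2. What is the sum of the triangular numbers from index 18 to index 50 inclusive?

Σ i(i+1)/2 = (Σi² + Σi) / 2 over i = 18..50.
Σi = 1275 − 153 = 1122 and Σi² = 42925 − 1785 = 41140.
(1·41140 + 1·1122) / 2 = 42262/2 = 21131.

21131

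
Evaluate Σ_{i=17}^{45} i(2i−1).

Σ i(2i−1) = 2Σi² − Σi over i = 17..45.
Σi = 1035 − 136 = 899 and Σi² = 31395 − 1496 = 29899.
2·29899 − 1·899 = 58899.

58899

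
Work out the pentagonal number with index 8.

The 8th pentagonal number is n(3n−1)/2 with n = 8.
8·(3·8 − 1)/2 = 8·23/2 = 92.

92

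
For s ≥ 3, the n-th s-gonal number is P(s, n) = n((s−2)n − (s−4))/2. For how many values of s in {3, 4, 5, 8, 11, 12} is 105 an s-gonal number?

2

s = 3: P(3, 14) = 105. ✓
s = 4: P(4, 10) = 100 and P(4, 11) = 121; 105 is not s-gonal.
s = 5: P(5, 8) = 92 and P(5, 9) = 117; 105 is not s-gonal.
s = 8: P(8, 6) = 96 and P(8, 7) = 133; 105 is not s-gonal.
s = 11: P(11, 5) = 95 and P(11, 6) = 141; 105 is not s-gonal.
s = 12: P(12, 5) = 105. ✓
Hits: s ∈ {3, 12} → 2.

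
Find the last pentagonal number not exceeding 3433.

Solve n(3n−1)/2 ≤ 3433 for integer n.
n = 48 gives 3432 ≤ 3433, while n = 49 gives 3577 > 3433; so the answer is 3432.

3432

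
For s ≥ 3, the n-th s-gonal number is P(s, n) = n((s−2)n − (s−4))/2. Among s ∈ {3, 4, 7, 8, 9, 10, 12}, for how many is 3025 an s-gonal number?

s = 3: P(3, 77) = 3003 and P(3, 78) = 3081; 3025 is not s-gonal.
s = 4: P(4, 55) = 3025. ✓
s = 7: P(7, 35) = 3010 and P(7, 36) = 3186; 3025 is not s-gonal.
s = 8: P(8, 32) = 3008 and P(8, 33) = 3201; 3025 is not s-gonal.
s = 9: P(9, 29) = 2871 and P(9, 30) = 3075; 3025 is not s-gonal.
s = 10: P(10, 27) = 2835 and P(10, 28) = 3052; 3025 is not s-gonal.
s = 12: P(12, 25) = 3025. ✓
Hits: s ∈ {4, 12} → 2.

2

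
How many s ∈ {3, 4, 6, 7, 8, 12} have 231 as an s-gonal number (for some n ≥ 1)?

2

s = 3: P(3, 21) = 231. ✓
s = 4: P(4, 15) = 225 and P(4, 16) = 256; 231 is not s-gonal.
s = 6: P(6, 11) = 231. ✓
s = 7: P(7, 9) = 189 and P(7, 10) = 235; 231 is not s-gonal.
s = 8: P(8, 9) = 225 and P(8, 10) = 280; 231 is not s-gonal.
s = 12: P(12, 7) = 217 and P(12, 8) = 288; 231 is not s-gonal.
Hits: s ∈ {3, 6} → 2.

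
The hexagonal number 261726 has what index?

362

Set n(2n−1) = 261726, giving 2n² − n − 261726 = 0.
The discriminant is 1 + 8·261726 = 2093809, and √2093809 = 1447.
So n = (1 + 1447) / 4 = 1448/4 = 362.
Check: 362·(2·362 − 1) = 261726. ✓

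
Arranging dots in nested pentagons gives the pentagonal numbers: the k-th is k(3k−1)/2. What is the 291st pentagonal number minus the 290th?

Consecutive pentagonal numbers differ by 3n − 2: here 3·291 − 2 = 871.

871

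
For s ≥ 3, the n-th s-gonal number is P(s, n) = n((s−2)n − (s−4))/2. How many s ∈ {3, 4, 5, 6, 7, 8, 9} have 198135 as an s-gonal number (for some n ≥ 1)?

2

s = 3: P(3, 629) = 198135. ✓
s = 4: P(4, 445) = 198025 and P(4, 446) = 198916; 198135 is not s-gonal.
s = 5: P(5, 363) = 197472 and P(5, 364) = 198562; 198135 is not s-gonal.
s = 6: P(6, 315) = 198135. ✓
s = 7: P(7, 281) = 196981 and P(7, 282) = 198387; 198135 is not s-gonal.
s = 8: P(8, 257) = 197633 and P(8, 258) = 199176; 198135 is not s-gonal.
s = 9: P(9, 238) = 197659 and P(9, 239) = 199326; 198135 is not s-gonal.
Hits: s ∈ {3, 6} → 2.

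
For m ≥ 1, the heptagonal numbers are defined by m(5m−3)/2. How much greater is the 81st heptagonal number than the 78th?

81·(5·81 − 3)/2 = 16281 and 78·(5·78 − 3)/2 = 15093.
Difference: 16281 − 15093 = 1188.

1188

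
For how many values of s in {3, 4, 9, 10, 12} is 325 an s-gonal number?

2

s = 3: P(3, 25) = 325. ✓
s = 4: P(4, 18) = 324 and P(4, 19) = 361; 325 is not s-gonal.
s = 9: P(9, 10) = 325. ✓
s = 10: P(10, 9) = 297 and P(10, 10) = 370; 325 is not s-gonal.
s = 12: P(12, 8) = 288 and P(12, 9) = 369; 325 is not s-gonal.
Hits: s ∈ {3, 9} → 2.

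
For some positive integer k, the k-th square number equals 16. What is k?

4

We need n² = 16, so n = √16 = 4.
Check: 4² = 16. ✓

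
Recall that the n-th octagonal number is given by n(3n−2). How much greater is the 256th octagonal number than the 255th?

1531

Consecutive octagonal numbers differ by 6n − 5: here 6·256 − 5 = 1531.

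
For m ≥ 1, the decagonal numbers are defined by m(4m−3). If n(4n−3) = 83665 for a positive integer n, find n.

Set n(4n−3) = 83665, giving 4n² − 3n − 83665 = 0.
The discriminant is 9 + 16·83665 = 1338649, and √1338649 = 1157.
So n = (3 + 1157) / 8 = 1160/8 = 145.

145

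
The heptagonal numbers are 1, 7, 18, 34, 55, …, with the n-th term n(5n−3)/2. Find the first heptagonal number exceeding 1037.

1071

Solve n(5n−3)/2 > 1037 for integer n.
The largest n with value ≤ 1037 is 20 (since 970 ≤ 1037 < 1071), so the first above is n = 21, value 1071.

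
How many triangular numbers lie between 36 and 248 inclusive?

14

The n-th triangular number is n(n+1)/2.
Smallest index with value ≥ 36: n = 8 (giving 36).
Largest index with value ≤ 248: n = 21 (giving 231).
Indices 8 through 21: 14 terms.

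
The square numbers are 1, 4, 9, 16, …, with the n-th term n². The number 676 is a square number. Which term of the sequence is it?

26

We need n² = 676, so n = √676 = 26.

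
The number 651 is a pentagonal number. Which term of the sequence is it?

Set n(3n−1)/2 = 651, giving 3n² − n − 1302 = 0.
The discriminant is 1 + 24·651 = 15625, and √15625 = 125.
So n = (1 + 125) / 6 = 126/6 = 21.

21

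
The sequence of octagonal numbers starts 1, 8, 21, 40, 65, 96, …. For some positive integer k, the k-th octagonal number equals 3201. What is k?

Set n(3n−2) = 3201, giving 3n² − 2n − 3201 = 0.
The discriminant is 4 + 12·3201 = 38416, and √38416 = 196.
So n = (2 + 196) / 6 = 198/6 = 33.
Check: 33·(3·33 − 2) = 3201. ✓

33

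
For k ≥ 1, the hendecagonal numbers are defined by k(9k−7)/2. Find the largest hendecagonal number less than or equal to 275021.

273676

Solve n(9n−7)/2 ≤ 275021 for integer n.
n = 247 gives 273676 ≤ 275021, while n = 248 gives 275900 > 275021; so the answer is 273676.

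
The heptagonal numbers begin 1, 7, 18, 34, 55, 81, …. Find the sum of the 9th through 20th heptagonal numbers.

Σ i(5i−3)/2 = (5Σi² − 3Σi) / 2 over i = 9..20.
Σi = 210 − 36 = 174 and Σi² = 2870 − 204 = 2666.
(5·2666 − 3·174) / 2 = 12808/2 = 6404.

6404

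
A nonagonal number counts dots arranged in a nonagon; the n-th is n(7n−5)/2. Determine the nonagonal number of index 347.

420564

The 347th nonagonal number is n(7n−5)/2 with n = 347.
347·(7·347 − 5)/2 = 347·2424/2 = 347·1212 = 420564.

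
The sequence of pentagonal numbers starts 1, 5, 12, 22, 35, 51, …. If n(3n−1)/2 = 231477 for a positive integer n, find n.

Set n(3n−1)/2 = 231477, giving 3n² − n − 462954 = 0.
The discriminant is 1 + 24·231477 = 5555449, and √5555449 = 2357.
So n = (1 + 2357) / 6 = 2358/6 = 393.
Check: 393·(3·393 − 1)/2 = 231477. ✓

393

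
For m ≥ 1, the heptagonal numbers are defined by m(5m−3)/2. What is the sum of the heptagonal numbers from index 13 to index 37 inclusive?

41375

Σ i(5i−3)/2 = (5Σi² − 3Σi) / 2 over i = 13..37.
Σi = 703 − 78 = 625 and Σi² = 17575 − 650 = 16925.
(5·16925 − 3·625) / 2 = 82750/2 = 41375.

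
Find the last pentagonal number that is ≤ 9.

5

Solve n(3n−1)/2 ≤ 9 for integer n.
n = 2 gives 5 ≤ 9, while n = 3 gives 12 > 9; so the answer is 5.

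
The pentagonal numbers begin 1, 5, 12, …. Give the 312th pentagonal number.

The 312th pentagonal number is n(3n−1)/2 with n = 312.
312·(3·312 − 1)/2 = 312·935/2 = 145860.

145860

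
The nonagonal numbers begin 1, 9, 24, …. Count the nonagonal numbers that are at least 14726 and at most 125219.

The n-th nonagonal number is n(7n−5)/2.
Smallest index with value ≥ 14726: n = 66 (giving 15081).
Largest index with value ≤ 125219: n = 189 (giving 124551).
Indices 66 through 189: 124 terms.

124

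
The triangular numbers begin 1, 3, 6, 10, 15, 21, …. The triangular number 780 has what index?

39

Set n(n+1)/2 = 780, giving n² + n − 1560 = 0.
So n = (-1 + 79) / 2 = 78/2 = 39.
Check: 39·40/2 = 780. ✓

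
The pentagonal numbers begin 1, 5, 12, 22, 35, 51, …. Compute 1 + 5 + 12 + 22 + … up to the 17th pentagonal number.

2601

Σ i(3i−1)/2 = (3Σi² − Σi) / 2 over i = 1..17.
Σi = 153 and Σi² = 1785.
(3·1785 − 1·153) / 2 = 5202/2 = 2601.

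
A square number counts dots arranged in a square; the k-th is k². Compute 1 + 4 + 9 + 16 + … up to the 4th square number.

Σ_{i=1}^{4} i² = 4·5·9/6 = 30.

30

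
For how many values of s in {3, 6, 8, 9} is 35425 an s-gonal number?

1

s = 3: P(3, 265) = 35245 and P(3, 266) = 35511; 35425 is not s-gonal.
s = 6: P(6, 133) = 35245 and P(6, 134) = 35778; 35425 is not s-gonal.
s = 8: P(8, 109) = 35425. ✓
s = 9: P(9, 100) = 34750 and P(9, 101) = 35451; 35425 is not s-gonal.
Hits: s ∈ {8} → 1.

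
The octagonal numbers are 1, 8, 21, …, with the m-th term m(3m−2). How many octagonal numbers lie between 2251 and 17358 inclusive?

The n-th octagonal number is n(3n−2).
Smallest index with value ≥ 2251: n = 28 (giving 2296).
Largest index with value ≤ 17358: n = 76 (giving 17176).
Indices 28 through 76: 49 terms.

49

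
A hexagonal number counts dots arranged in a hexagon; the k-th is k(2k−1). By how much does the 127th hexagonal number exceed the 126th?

Consecutive hexagonal numbers differ by 4n − 3: here 4·127 − 3 = 505.

505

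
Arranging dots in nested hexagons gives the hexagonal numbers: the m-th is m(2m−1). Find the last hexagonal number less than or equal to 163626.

163306

Solve n(2n−1) ≤ 163626 for integer n.
n = 286 gives 163306 ≤ 163626, while n = 287 gives 164451 > 163626; so the answer is 163306.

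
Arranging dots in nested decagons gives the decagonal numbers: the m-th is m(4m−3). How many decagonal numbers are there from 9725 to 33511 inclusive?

The n-th decagonal number is n(4n−3).
Smallest index with value ≥ 9725: n = 50 (giving 9850).
Largest index with value ≤ 33511: n = 91 (giving 32851).
Indices 50 through 91: 42 terms.

42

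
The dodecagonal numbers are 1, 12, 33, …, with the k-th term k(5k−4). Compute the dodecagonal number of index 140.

The 140th dodecagonal number is n(5n−4) with n = 140.
140·(5·140 − 4) = 140·696 = 97440.

97440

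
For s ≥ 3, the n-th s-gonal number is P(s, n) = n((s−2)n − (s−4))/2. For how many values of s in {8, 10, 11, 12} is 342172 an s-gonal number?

1

s = 8: P(8, 338) = 342056 and P(8, 339) = 344085; 342172 is not s-gonal.
s = 10: P(10, 292) = 340180 and P(10, 293) = 342517; 342172 is not s-gonal.
s = 11: P(11, 276) = 341826 and P(11, 277) = 344311; 342172 is not s-gonal.
s = 12: P(12, 262) = 342172. ✓
Hits: s ∈ {12} → 1.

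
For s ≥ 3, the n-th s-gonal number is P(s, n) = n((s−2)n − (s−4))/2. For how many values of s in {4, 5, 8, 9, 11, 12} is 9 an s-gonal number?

s = 4: P(4, 3) = 9. ✓
s = 5: P(5, 2) = 5 and P(5, 3) = 12; 9 is not s-gonal.
s = 8: P(8, 2) = 8 and P(8, 3) = 21; 9 is not s-gonal.
s = 9: P(9, 2) = 9. ✓
s = 11: P(11, 1) = 1 and P(11, 2) = 11; 9 is not s-gonal.
s = 12: P(12, 1) = 1 and P(12, 2) = 12; 9 is not s-gonal.
Hits: s ∈ {4, 9} → 2.

2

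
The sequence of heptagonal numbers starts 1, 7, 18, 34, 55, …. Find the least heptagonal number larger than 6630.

Solve n(5n−3)/2 > 6630 for integer n.
The largest n with value ≤ 6630 is 51 (since 6426 ≤ 6630 < 6682), so the first above is n = 52, value 6682.

6682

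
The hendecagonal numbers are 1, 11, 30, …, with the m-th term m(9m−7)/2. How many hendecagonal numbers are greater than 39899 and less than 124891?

72

The n-th hendecagonal number is n(9n−7)/2.
Smallest index with value > 39899: n = 95 (giving 40280).
Largest index with value < 124891: n = 166 (giving 123421).
Indices 95 through 166: 72 terms.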